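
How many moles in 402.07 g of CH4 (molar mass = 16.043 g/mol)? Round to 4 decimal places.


n = mass / M
n = 402.07 / 16.043
n = 25.06202082 mol, rounded to 4 dp:

25.0620 mol


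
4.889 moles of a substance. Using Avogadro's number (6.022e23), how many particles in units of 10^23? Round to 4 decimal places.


N = n * NA, then divide by 1e23 for the requested units.
N / 1e23 = n * 6.022
N / 1e23 = 4.889 * 6.022
N / 1e23 = 29.441558, rounded to 4 dp:

29.4416


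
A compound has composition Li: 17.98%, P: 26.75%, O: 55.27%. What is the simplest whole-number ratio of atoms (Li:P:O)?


Assume 100 g of compound, divide each mass% by atomic mass to get moles, then normalize by the smallest to get a raw atom ratio.
Moles per 100 g: Li: 17.98/6.941 = 2.5904, P: 26.75/30.974 = 0.8636, O: 55.27/15.999 = 3.4546
Raw ratio (divide by min = 0.8636): Li: 2.999, P: 1.0, O: 4.0
Multiply by 1 to clear fractions: Li: 2.999 ~= 3, P: 1.0 ~= 1, O: 4.0 ~= 4
Reduce by GCD to get the simplest whole-number ratio:

3:1:4


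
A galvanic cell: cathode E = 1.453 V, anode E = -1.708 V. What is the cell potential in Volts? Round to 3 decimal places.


Standard cell potential: E_cell = E_cathode - E_anode.
E_cell = 1.453 - (-1.708)
E_cell = 3.161 V, rounded to 3 dp:

3.161 V


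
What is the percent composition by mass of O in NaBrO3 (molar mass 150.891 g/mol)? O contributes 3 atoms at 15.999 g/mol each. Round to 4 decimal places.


pct = 100 * (n_elem * M_elem) / M_total
mass_contribution = 3 * 15.999 = 47.997 g/mol
pct = 100 * 47.997 / 150.891
pct = 31.80905422 %, rounded to 4 dp:

31.8091 %


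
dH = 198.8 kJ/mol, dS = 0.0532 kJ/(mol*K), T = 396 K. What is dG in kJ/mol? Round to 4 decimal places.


Gibbs: dG = dH - T*dS (consistent units, dS already in kJ/(mol*K)).
T*dS = 396 * 0.0532 = 21.0672
dG = 198.8 - (21.0672)
dG = 177.7328 kJ/mol, rounded to 4 dp:

177.7328 kJ/mol


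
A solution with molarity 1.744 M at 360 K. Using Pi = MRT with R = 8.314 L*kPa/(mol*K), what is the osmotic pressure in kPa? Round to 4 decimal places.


Osmotic pressure (van't Hoff): Pi = M*R*T.
RT = 8.314 * 360 = 2993.04
Pi = 1.744 * 2993.04
Pi = 5219.86176 kPa, rounded to 4 dp:

5219.8618 kPa


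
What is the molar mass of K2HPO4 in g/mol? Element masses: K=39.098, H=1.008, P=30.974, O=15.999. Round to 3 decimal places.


M = sum(count * atomic_mass) over atoms.
M = 2*39.098 + 1*1.008 + 1*30.974 + 4*15.999
M = 78.196 + 1.008 + 30.974 + 63.996
M = 174.174 g/mol, rounded to 3 dp:

174.174 g/mol


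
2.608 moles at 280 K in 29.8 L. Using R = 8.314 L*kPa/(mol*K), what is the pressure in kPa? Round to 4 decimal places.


PV = nRT, solve for P = nRT / V.
nRT = 2.608 * 8.314 * 280 = 6071.2154
P = 6071.2154 / 29.8
P = 203.7320604 kPa, rounded to 4 dp:

203.7321 kPa


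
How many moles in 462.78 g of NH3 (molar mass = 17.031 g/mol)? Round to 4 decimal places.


n = mass / M
n = 462.78 / 17.031
n = 27.17280254 mol, rounded to 4 dp:

27.1728 mol


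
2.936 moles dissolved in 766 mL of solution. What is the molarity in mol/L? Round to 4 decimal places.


Convert volume to liters: V_L = V_mL / 1000.
V_L = 766 / 1000 = 0.766 L
M = n / V_L = 2.936 / 0.766
M = 3.83289817 mol/L, rounded to 4 dp:

3.8329 mol/L


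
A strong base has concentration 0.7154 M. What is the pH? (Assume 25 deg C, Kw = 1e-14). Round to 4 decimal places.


A strong base dissociates completely, so [OH-] equals the given concentration.
pOH = -log10([OH-]) = -log10(0.7154) = 0.145451
pH = 14 - pOH = 14 - 0.145451
pH = 13.854549, rounded to 4 dp:

13.8545


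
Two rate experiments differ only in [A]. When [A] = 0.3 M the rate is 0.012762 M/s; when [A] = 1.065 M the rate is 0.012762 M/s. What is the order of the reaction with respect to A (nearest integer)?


Rate is proportional to [A]^n, so rate2/rate1 = ([A]2/[A]1)^n. Take logs to solve for n.
rate2/rate1 = 0.012762 / 0.012762 = 1.0
[A]2/[A]1 = 1.065 / 0.3 = 3.55
n = ln(1.0) / ln(3.55) = 0.0
Nearest integer order:

0


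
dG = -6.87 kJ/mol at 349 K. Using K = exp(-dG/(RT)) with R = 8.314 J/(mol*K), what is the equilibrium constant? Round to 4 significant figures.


dG is in kJ/mol; multiply by 1000 to match R in J/(mol*K).
RT = 8.314 * 349 = 2901.586 J/mol
exponent = -dG*1000 / (RT) = -(-6.87*1000) / 2901.586 = 2.36767065
K = exp(2.36767065)
K = 10.672503, rounded to 4 significant figures:

10.67


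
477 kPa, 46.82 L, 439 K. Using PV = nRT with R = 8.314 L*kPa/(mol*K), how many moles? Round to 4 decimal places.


PV = nRT, solve for n = PV / (RT).
PV = 477 * 46.82 = 22333.14
RT = 8.314 * 439 = 3649.846
n = 22333.14 / 3649.846
n = 6.11892666 mol, rounded to 4 dp:

6.1189 mol


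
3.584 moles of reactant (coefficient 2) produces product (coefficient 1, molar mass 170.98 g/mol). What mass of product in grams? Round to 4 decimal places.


Use the coefficient ratio to convert reactant moles to product moles, then multiply by the product's molar mass.
moles_P = moles_R * (coeff_P / coeff_R) = 3.584 * (1/2) = 1.792
mass_P = moles_P * M_P = 1.792 * 170.98
mass_P = 306.39616 g, rounded to 4 dp:

306.3962 g


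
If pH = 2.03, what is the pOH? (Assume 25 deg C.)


At 25 deg C, pH + pOH = 14.
pOH = 14 - pH = 14 - 2.03
pOH = 11.97:

11.97


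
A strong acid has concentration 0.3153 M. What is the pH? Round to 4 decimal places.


A strong acid dissociates completely, so [H+] equals the given concentration.
pH = -log10([H+]) = -log10(0.3153)
pH = 0.50127603, rounded to 4 dp:

0.5013


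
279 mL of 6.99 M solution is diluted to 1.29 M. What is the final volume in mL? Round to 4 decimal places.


Dilution: M1*V1 = M2*V2, solve for V2.
V2 = M1*V1 / M2
V2 = 6.99 * 279 / 1.29
V2 = 1950.21 / 1.29
V2 = 1511.79069767 mL, rounded to 4 dp:

1511.7907 mL


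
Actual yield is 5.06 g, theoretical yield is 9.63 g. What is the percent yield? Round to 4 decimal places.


% yield = 100 * actual / theoretical
% yield = 100 * 5.06 / 9.63
% yield = 52.54413292 %, rounded to 4 dp:

52.5441 %


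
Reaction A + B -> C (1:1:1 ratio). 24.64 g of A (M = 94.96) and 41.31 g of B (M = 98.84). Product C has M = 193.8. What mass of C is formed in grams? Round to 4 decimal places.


Find moles of each reactant; the smaller value is the limiting reagent in a 1:1:1 reaction, so moles_C equals moles of the limiter.
n_A = mass_A / M_A = 24.64 / 94.96 = 0.259478 mol
n_B = mass_B / M_B = 41.31 / 98.84 = 0.417948 mol
Limiting reagent: A (smaller), n_limiting = 0.259478 mol
mass_C = n_limiting * M_C = 0.259478 * 193.8
mass_C = 50.2868364 g, rounded to 4 dp:

50.2868 g


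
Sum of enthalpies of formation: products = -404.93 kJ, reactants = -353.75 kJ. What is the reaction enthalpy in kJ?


dH_rxn = sum(dH_f products) - sum(dH_f reactants)
dH_rxn = -404.93 - (-353.75)
dH_rxn = -51.18 kJ:

-51.18 kJ


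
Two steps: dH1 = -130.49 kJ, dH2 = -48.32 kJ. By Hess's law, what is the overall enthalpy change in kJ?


Hess's law: enthalpy is a state function, so add the step enthalpies.
dH_total = dH1 + dH2 = -130.49 + (-48.32)
dH_total = -178.81 kJ:

-178.81 kJ


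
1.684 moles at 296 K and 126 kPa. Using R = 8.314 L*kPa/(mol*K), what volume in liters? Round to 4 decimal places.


PV = nRT, solve for V = nRT / P.
nRT = 1.684 * 8.314 * 296 = 4144.2297
V = 4144.2297 / 126
V = 32.8907119 L, rounded to 4 dp:

32.8907 L


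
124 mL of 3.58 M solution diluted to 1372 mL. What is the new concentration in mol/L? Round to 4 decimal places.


Dilution: M1*V1 = M2*V2, solve for M2.
M2 = M1*V1 / V2
M2 = 3.58 * 124 / 1372
M2 = 443.92 / 1372
M2 = 0.32355685 mol/L, rounded to 4 dp:

0.3236 mol/L


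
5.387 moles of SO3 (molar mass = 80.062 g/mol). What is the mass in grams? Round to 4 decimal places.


mass = n * M
mass = 5.387 * 80.062
mass = 431.293994 g, rounded to 4 dp:

431.2940 g


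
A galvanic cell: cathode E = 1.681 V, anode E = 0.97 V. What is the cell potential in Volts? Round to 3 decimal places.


Standard cell potential: E_cell = E_cathode - E_anode.
E_cell = 1.681 - (0.97)
E_cell = 0.711 V, rounded to 3 dp:

0.711 V


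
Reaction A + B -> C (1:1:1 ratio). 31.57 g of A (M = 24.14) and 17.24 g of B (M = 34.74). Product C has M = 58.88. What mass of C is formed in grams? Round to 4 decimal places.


Find moles of each reactant; the smaller value is the limiting reagent in a 1:1:1 reaction, so moles_C equals moles of the limiter.
n_A = mass_A / M_A = 31.57 / 24.14 = 1.307788 mol
n_B = mass_B / M_B = 17.24 / 34.74 = 0.496258 mol
Limiting reagent: B (smaller), n_limiting = 0.496258 mol
mass_C = n_limiting * M_C = 0.496258 * 58.88
mass_C = 29.21967104 g, rounded to 4 dp:

29.2197 g


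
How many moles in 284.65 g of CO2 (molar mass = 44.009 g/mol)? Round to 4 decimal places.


n = mass / M
n = 284.65 / 44.009
n = 6.46799518 mol, rounded to 4 dp:

6.4680 mol


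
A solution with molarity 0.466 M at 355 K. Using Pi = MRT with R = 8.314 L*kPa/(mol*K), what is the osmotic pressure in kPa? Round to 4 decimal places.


Osmotic pressure (van't Hoff): Pi = M*R*T.
RT = 8.314 * 355 = 2951.47
Pi = 0.466 * 2951.47
Pi = 1375.38502 kPa, rounded to 4 dp:

1375.3850 kPa


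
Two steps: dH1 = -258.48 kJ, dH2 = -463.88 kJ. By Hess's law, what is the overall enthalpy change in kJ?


Hess's law: enthalpy is a state function, so add the step enthalpies.
dH_total = dH1 + dH2 = -258.48 + (-463.88)
dH_total = -722.36 kJ:

-722.36 kJ


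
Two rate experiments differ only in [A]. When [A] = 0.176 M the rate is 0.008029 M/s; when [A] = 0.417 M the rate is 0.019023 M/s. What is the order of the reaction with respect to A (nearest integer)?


Rate is proportional to [A]^n, so rate2/rate1 = ([A]2/[A]1)^n. Take logs to solve for n.
rate2/rate1 = 0.019023 / 0.008029 = 2.3693
[A]2/[A]1 = 0.417 / 0.176 = 2.3693
n = ln(2.3693) / ln(2.3693) = 1.0
Nearest integer order:

1


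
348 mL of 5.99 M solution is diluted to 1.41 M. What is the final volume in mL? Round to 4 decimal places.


Dilution: M1*V1 = M2*V2, solve for V2.
V2 = M1*V1 / M2
V2 = 5.99 * 348 / 1.41
V2 = 2084.52 / 1.41
V2 = 1478.38297872 mL, rounded to 4 dp:

1478.3830 mL


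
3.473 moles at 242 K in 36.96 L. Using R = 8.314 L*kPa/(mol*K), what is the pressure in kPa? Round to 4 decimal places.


PV = nRT, solve for P = nRT / V.
nRT = 3.473 * 8.314 * 242 = 6987.6343
P = 6987.6343 / 36.96
P = 189.05936959 kPa, rounded to 4 dp:

189.0594 kPa


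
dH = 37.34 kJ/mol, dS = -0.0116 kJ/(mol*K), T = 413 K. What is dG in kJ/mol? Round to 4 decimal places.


Gibbs: dG = dH - T*dS (consistent units, dS already in kJ/(mol*K)).
T*dS = 413 * -0.0116 = -4.7908
dG = 37.34 - (-4.7908)
dG = 42.1308 kJ/mol, rounded to 4 dp:

42.1308 kJ/mol


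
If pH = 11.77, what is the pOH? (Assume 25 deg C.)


At 25 deg C, pH + pOH = 14.
pOH = 14 - pH = 14 - 11.77
pOH = 2.23:

2.23


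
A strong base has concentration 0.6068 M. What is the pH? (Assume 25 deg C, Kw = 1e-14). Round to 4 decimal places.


A strong base dissociates completely, so [OH-] equals the given concentration.
pOH = -log10([OH-]) = -log10(0.6068) = 0.216954
pH = 14 - pOH = 14 - 0.216954
pH = 13.783046, rounded to 4 dp:

13.7830


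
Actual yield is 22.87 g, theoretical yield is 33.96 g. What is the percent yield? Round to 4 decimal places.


% yield = 100 * actual / theoretical
% yield = 100 * 22.87 / 33.96
% yield = 67.34393404 %, rounded to 4 dp:

67.3439 %


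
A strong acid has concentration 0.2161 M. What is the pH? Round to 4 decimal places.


A strong acid dissociates completely, so [H+] equals the given concentration.
pH = -log10([H+]) = -log10(0.2161)
pH = 0.66534523, rounded to 4 dp:

0.6653


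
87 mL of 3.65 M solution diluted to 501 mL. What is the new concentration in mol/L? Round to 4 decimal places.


Dilution: M1*V1 = M2*V2, solve for M2.
M2 = M1*V1 / V2
M2 = 3.65 * 87 / 501
M2 = 317.55 / 501
M2 = 0.63383234 mol/L, rounded to 4 dp:

0.6338 mol/L


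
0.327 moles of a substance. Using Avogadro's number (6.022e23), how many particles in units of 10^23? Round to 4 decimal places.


N = n * NA, then divide by 1e23 for the requested units.
N / 1e23 = n * 6.022
N / 1e23 = 0.327 * 6.022
N / 1e23 = 1.969194, rounded to 4 dp:

1.9692


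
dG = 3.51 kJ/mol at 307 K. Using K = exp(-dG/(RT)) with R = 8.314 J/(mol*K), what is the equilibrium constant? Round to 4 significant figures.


dG is in kJ/mol; multiply by 1000 to match R in J/(mol*K).
RT = 8.314 * 307 = 2552.398 J/mol
exponent = -dG*1000 / (RT) = -(3.51*1000) / 2552.398 = -1.37517738
K = exp(-1.37517738)
K = 0.25279475, rounded to 4 significant figures:

0.2528


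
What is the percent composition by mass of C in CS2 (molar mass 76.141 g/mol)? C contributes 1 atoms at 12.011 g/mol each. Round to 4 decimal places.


pct = 100 * (n_elem * M_elem) / M_total
mass_contribution = 1 * 12.011 = 12.011 g/mol
pct = 100 * 12.011 / 76.141
pct = 15.77468118 %, rounded to 4 dp:

15.7747 %


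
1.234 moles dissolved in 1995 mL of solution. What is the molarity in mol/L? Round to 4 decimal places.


Convert volume to liters: V_L = V_mL / 1000.
V_L = 1995 / 1000 = 1.995 L
M = n / V_L = 1.234 / 1.995
M = 0.61854637 mol/L, rounded to 4 dp:

0.6185 mol/L


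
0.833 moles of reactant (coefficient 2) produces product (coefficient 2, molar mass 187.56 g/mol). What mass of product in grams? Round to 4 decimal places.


Use the coefficient ratio to convert reactant moles to product moles, then multiply by the product's molar mass.
moles_P = moles_R * (coeff_P / coeff_R) = 0.833 * (2/2) = 0.833
mass_P = moles_P * M_P = 0.833 * 187.56
mass_P = 156.23748 g, rounded to 4 dp:

156.2375 g


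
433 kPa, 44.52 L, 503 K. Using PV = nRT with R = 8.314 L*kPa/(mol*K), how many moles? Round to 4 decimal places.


PV = nRT, solve for n = PV / (RT).
PV = 433 * 44.52 = 19277.16
RT = 8.314 * 503 = 4181.942
n = 19277.16 / 4181.942
n = 4.60961917 mol, rounded to 4 dp:

4.6096 mol


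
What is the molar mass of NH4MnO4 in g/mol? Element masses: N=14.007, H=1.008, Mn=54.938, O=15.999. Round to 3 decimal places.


M = sum(count * atomic_mass) over atoms.
M = 1*14.007 + 4*1.008 + 1*54.938 + 4*15.999
M = 14.007 + 4.032 + 54.938 + 63.996
M = 136.973 g/mol, rounded to 3 dp:

136.973 g/mol


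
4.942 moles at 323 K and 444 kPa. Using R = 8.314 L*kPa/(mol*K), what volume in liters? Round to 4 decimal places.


PV = nRT, solve for V = nRT / P.
nRT = 4.942 * 8.314 * 323 = 13271.3555
V = 13271.3555 / 444
V = 29.89044032 L, rounded to 4 dp:

29.8904 L


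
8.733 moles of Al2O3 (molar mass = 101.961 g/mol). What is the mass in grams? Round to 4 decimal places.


mass = n * M
mass = 8.733 * 101.961
mass = 890.425413 g, rounded to 4 dp:

890.4254 g


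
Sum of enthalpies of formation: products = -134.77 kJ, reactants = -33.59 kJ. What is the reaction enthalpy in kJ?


dH_rxn = sum(dH_f products) - sum(dH_f reactants)
dH_rxn = -134.77 - (-33.59)
dH_rxn = -101.18 kJ:

-101.18 kJ


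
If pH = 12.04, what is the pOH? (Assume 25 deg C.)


At 25 deg C, pH + pOH = 14.
pOH = 14 - pH = 14 - 12.04
pOH = 1.96:

1.96


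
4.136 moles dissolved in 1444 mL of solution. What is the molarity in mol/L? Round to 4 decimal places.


Convert volume to liters: V_L = V_mL / 1000.
V_L = 1444 / 1000 = 1.444 L
M = n / V_L = 4.136 / 1.444
M = 2.86426593 mol/L, rounded to 4 dp:

2.8643 mol/L


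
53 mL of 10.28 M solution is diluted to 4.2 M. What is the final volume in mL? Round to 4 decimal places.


Dilution: M1*V1 = M2*V2, solve for V2.
V2 = M1*V1 / M2
V2 = 10.28 * 53 / 4.2
V2 = 544.84 / 4.2
V2 = 129.72380952 mL, rounded to 4 dp:

129.7238 mL


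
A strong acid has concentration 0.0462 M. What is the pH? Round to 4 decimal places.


A strong acid dissociates completely, so [H+] equals the given concentration.
pH = -log10([H+]) = -log10(0.0462)
pH = 1.33535802, rounded to 4 dp:

1.3354


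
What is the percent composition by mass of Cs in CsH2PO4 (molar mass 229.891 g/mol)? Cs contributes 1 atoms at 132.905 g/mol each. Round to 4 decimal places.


pct = 100 * (n_elem * M_elem) / M_total
mass_contribution = 1 * 132.905 = 132.905 g/mol
pct = 100 * 132.905 / 229.891
pct = 57.81218056 %, rounded to 4 dp:

57.8122 %


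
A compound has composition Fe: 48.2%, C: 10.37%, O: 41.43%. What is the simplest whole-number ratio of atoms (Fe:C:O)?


Assume 100 g of compound, divide each mass% by atomic mass to get moles, then normalize by the smallest to get a raw atom ratio.
Moles per 100 g: Fe: 48.2/55.845 = 0.8631, C: 10.37/12.011 = 0.8634, O: 41.43/15.999 = 2.5895
Raw ratio (divide by min = 0.8631): Fe: 1.0, C: 1.0, O: 3.0
Multiply by 1 to clear fractions: Fe: 1.0 ~= 1, C: 1.0 ~= 1, O: 3.0 ~= 3
Reduce by GCD to get the simplest whole-number ratio:

1:1:3


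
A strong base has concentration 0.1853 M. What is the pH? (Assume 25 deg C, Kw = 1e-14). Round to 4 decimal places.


A strong base dissociates completely, so [OH-] equals the given concentration.
pOH = -log10([OH-]) = -log10(0.1853) = 0.732125
pH = 14 - pOH = 14 - 0.732125
pH = 13.267875, rounded to 4 dp:

13.2679


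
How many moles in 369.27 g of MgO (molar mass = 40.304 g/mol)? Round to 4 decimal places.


n = mass / M
n = 369.27 / 40.304
n = 9.1621179 mol, rounded to 4 dp:

9.1621 mol


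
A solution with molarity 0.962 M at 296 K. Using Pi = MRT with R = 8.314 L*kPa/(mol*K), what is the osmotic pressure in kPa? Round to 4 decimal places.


Osmotic pressure (van't Hoff): Pi = M*R*T.
RT = 8.314 * 296 = 2460.944
Pi = 0.962 * 2460.944
Pi = 2367.428128 kPa, rounded to 4 dp:

2367.4281 kPa


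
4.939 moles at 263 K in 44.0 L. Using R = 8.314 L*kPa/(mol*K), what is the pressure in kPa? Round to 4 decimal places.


PV = nRT, solve for P = nRT / V.
nRT = 4.939 * 8.314 * 263 = 10799.5285
P = 10799.5285 / 44.0
P = 245.44382955 kPa, rounded to 4 dp:

245.4438 kPa


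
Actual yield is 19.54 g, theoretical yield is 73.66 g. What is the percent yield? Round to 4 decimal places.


% yield = 100 * actual / theoretical
% yield = 100 * 19.54 / 73.66
% yield = 26.52728754 %, rounded to 4 dp:

26.5273 %


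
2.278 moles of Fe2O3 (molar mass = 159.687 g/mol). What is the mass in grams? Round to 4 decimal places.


mass = n * M
mass = 2.278 * 159.687
mass = 363.766986 g, rounded to 4 dp:

363.7670 g


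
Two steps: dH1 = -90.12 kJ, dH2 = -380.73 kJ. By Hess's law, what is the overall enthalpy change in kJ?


Hess's law: enthalpy is a state function, so add the step enthalpies.
dH_total = dH1 + dH2 = -90.12 + (-380.73)
dH_total = -470.85 kJ:

-470.85 kJ


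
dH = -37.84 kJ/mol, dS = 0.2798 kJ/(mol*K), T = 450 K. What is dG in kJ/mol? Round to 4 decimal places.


Gibbs: dG = dH - T*dS (consistent units, dS already in kJ/(mol*K)).
T*dS = 450 * 0.2798 = 125.91
dG = -37.84 - (125.91)
dG = -163.75 kJ/mol, rounded to 4 dp:

-163.7500 kJ/mol


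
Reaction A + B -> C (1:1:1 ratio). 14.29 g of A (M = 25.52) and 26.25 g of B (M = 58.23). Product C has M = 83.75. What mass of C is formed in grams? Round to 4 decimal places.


Find moles of each reactant; the smaller value is the limiting reagent in a 1:1:1 reaction, so moles_C equals moles of the limiter.
n_A = mass_A / M_A = 14.29 / 25.52 = 0.559953 mol
n_B = mass_B / M_B = 26.25 / 58.23 = 0.450799 mol
Limiting reagent: B (smaller), n_limiting = 0.450799 mol
mass_C = n_limiting * M_C = 0.450799 * 83.75
mass_C = 37.75441625 g, rounded to 4 dp:

37.7544 g


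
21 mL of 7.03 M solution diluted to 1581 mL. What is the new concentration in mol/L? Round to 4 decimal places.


Dilution: M1*V1 = M2*V2, solve for M2.
M2 = M1*V1 / V2
M2 = 7.03 * 21 / 1581
M2 = 147.63 / 1581
M2 = 0.09337761 mol/L, rounded to 4 dp:

0.0934 mol/L


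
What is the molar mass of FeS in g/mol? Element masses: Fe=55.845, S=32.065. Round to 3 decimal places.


M = sum(count * atomic_mass) over atoms.
M = 1*55.845 + 1*32.065
M = 55.845 + 32.065
M = 87.91 g/mol, rounded to 3 dp:

87.910 g/mol


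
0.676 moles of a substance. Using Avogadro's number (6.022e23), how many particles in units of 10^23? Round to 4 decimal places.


N = n * NA, then divide by 1e23 for the requested units.
N / 1e23 = n * 6.022
N / 1e23 = 0.676 * 6.022
N / 1e23 = 4.070872, rounded to 4 dp:

4.0709


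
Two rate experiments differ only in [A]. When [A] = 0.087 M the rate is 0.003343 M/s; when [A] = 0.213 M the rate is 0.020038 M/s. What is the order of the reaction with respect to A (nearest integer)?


Rate is proportional to [A]^n, so rate2/rate1 = ([A]2/[A]1)^n. Take logs to solve for n.
rate2/rate1 = 0.020038 / 0.003343 = 5.994
[A]2/[A]1 = 0.213 / 0.087 = 2.4483
n = ln(5.994) / ln(2.4483) = 2.0
Nearest integer order:

2


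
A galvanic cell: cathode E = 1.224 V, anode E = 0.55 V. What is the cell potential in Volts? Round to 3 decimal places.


Standard cell potential: E_cell = E_cathode - E_anode.
E_cell = 1.224 - (0.55)
E_cell = 0.674 V, rounded to 3 dp:

0.674 V


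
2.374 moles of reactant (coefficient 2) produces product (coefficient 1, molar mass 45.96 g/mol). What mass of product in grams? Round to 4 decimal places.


Use the coefficient ratio to convert reactant moles to product moles, then multiply by the product's molar mass.
moles_P = moles_R * (coeff_P / coeff_R) = 2.374 * (1/2) = 1.187
mass_P = moles_P * M_P = 1.187 * 45.96
mass_P = 54.55452 g, rounded to 4 dp:

54.5545 g


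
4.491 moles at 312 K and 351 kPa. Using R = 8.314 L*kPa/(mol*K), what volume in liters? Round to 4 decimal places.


PV = nRT, solve for V = nRT / P.
nRT = 4.491 * 8.314 * 312 = 11649.5103
V = 11649.5103 / 351
V = 33.18948803 L, rounded to 4 dp:

33.1895 L


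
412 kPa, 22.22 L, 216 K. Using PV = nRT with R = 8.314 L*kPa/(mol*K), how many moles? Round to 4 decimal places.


PV = nRT, solve for n = PV / (RT).
PV = 412 * 22.22 = 9154.64
RT = 8.314 * 216 = 1795.824
n = 9154.64 / 1795.824
n = 5.09773786 mol, rounded to 4 dp:

5.0977 mol


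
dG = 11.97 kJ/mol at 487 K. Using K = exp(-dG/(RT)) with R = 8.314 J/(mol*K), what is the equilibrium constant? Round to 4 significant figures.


dG is in kJ/mol; multiply by 1000 to match R in J/(mol*K).
RT = 8.314 * 487 = 4048.918 J/mol
exponent = -dG*1000 / (RT) = -(11.97*1000) / 4048.918 = -2.95634537
K = exp(-2.95634537)
K = 0.052008643, rounded to 4 significant figures:

0.05201


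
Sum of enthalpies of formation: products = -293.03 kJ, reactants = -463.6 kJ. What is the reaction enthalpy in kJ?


dH_rxn = sum(dH_f products) - sum(dH_f reactants)
dH_rxn = -293.03 - (-463.6)
dH_rxn = 170.57 kJ:

170.57 kJ


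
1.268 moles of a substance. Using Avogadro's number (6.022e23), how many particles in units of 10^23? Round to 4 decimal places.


N = n * NA, then divide by 1e23 for the requested units.
N / 1e23 = n * 6.022
N / 1e23 = 1.268 * 6.022
N / 1e23 = 7.635896, rounded to 4 dp:

7.6359


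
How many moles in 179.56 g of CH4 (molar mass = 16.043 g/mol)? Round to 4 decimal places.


n = mass / M
n = 179.56 / 16.043
n = 11.19242037 mol, rounded to 4 dp:

11.1924 mol


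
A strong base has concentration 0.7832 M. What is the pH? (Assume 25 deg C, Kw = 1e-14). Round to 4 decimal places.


A strong base dissociates completely, so [OH-] equals the given concentration.
pOH = -log10([OH-]) = -log10(0.7832) = 0.106127
pH = 14 - pOH = 14 - 0.106127
pH = 13.893873, rounded to 4 dp:

13.8939


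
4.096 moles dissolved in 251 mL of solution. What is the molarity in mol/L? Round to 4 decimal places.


Convert volume to liters: V_L = V_mL / 1000.
V_L = 251 / 1000 = 0.251 L
M = n / V_L = 4.096 / 0.251
M = 16.3187251 mol/L, rounded to 4 dp:

16.3187 mol/L


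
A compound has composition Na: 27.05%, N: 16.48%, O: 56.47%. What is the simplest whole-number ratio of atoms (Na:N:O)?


Assume 100 g of compound, divide each mass% by atomic mass to get moles, then normalize by the smallest to get a raw atom ratio.
Moles per 100 g: Na: 27.05/22.99 = 1.1766, N: 16.48/14.007 = 1.1766, O: 56.47/15.999 = 3.5296
Raw ratio (divide by min = 1.1766): Na: 1.0, N: 1.0, O: 3.0
Multiply by 1 to clear fractions: Na: 1.0 ~= 1, N: 1.0 ~= 1, O: 3.0 ~= 3
Reduce by GCD to get the simplest whole-number ratio:

1:1:3


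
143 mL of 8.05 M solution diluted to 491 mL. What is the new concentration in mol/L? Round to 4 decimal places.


Dilution: M1*V1 = M2*V2, solve for M2.
M2 = M1*V1 / V2
M2 = 8.05 * 143 / 491
M2 = 1151.15 / 491
M2 = 2.34450102 mol/L, rounded to 4 dp:

2.3445 mol/L


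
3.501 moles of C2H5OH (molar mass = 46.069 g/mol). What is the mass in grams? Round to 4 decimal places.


mass = n * M
mass = 3.501 * 46.069
mass = 161.287569 g, rounded to 4 dp:

161.2876 g


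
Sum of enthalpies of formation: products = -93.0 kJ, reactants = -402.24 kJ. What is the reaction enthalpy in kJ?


dH_rxn = sum(dH_f products) - sum(dH_f reactants)
dH_rxn = -93.0 - (-402.24)
dH_rxn = 309.24 kJ:

309.24 kJ


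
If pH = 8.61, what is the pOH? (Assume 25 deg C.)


At 25 deg C, pH + pOH = 14.
pOH = 14 - pH = 14 - 8.61
pOH = 5.39:

5.39


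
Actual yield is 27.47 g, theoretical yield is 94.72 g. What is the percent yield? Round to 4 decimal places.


% yield = 100 * actual / theoretical
% yield = 100 * 27.47 / 94.72
% yield = 29.00126689 %, rounded to 4 dp:

29.0013 %


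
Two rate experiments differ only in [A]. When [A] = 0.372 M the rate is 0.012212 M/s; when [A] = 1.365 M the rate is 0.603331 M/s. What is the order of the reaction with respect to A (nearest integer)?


Rate is proportional to [A]^n, so rate2/rate1 = ([A]2/[A]1)^n. Take logs to solve for n.
rate2/rate1 = 0.603331 / 0.012212 = 49.4048
[A]2/[A]1 = 1.365 / 0.372 = 3.6694
n = ln(49.4048) / ln(3.6694) = 3.0
Nearest integer order:

3


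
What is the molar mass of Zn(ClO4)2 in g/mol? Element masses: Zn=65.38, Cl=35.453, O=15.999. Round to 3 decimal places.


M = sum(count * atomic_mass) over atoms.
M = 1*65.38 + 2*35.453 + 8*15.999
M = 65.38 + 70.906 + 127.992
M = 264.278 g/mol, rounded to 3 dp:

264.278 g/mol


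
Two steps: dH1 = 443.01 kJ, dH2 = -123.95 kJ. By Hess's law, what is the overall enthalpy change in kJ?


Hess's law: enthalpy is a state function, so add the step enthalpies.
dH_total = dH1 + dH2 = 443.01 + (-123.95)
dH_total = 319.06 kJ:

319.06 kJ


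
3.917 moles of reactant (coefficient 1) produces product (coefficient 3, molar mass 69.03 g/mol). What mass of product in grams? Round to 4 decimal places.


Use the coefficient ratio to convert reactant moles to product moles, then multiply by the product's molar mass.
moles_P = moles_R * (coeff_P / coeff_R) = 3.917 * (3/1) = 11.751
mass_P = moles_P * M_P = 11.751 * 69.03
mass_P = 811.17153 g, rounded to 4 dp:

811.1715 g


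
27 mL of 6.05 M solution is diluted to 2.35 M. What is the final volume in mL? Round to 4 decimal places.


Dilution: M1*V1 = M2*V2, solve for V2.
V2 = M1*V1 / M2
V2 = 6.05 * 27 / 2.35
V2 = 163.35 / 2.35
V2 = 69.5106383 mL, rounded to 4 dp:

69.5106 mL


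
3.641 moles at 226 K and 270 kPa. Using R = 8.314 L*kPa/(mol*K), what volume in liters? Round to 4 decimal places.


PV = nRT, solve for V = nRT / P.
nRT = 3.641 * 8.314 * 226 = 6841.3079
V = 6841.3079 / 270
V = 25.33817741 L, rounded to 4 dp:

25.3382 L


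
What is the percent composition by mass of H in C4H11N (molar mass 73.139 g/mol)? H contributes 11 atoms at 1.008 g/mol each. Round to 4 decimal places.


pct = 100 * (n_elem * M_elem) / M_total
mass_contribution = 11 * 1.008 = 11.088 g/mol
pct = 100 * 11.088 / 73.139
pct = 15.16017446 %, rounded to 4 dp:

15.1602 %


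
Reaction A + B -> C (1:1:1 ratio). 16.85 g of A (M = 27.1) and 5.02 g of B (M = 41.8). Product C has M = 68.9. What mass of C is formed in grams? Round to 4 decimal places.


Find moles of each reactant; the smaller value is the limiting reagent in a 1:1:1 reaction, so moles_C equals moles of the limiter.
n_A = mass_A / M_A = 16.85 / 27.1 = 0.621771 mol
n_B = mass_B / M_B = 5.02 / 41.8 = 0.120096 mol
Limiting reagent: B (smaller), n_limiting = 0.120096 mol
mass_C = n_limiting * M_C = 0.120096 * 68.9
mass_C = 8.2746144 g, rounded to 4 dp:

8.2746 g


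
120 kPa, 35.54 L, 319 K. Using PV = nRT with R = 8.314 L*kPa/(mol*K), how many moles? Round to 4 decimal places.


PV = nRT, solve for n = PV / (RT).
PV = 120 * 35.54 = 4264.8
RT = 8.314 * 319 = 2652.166
n = 4264.8 / 2652.166
n = 1.60804414 mol, rounded to 4 dp:

1.6080 mol


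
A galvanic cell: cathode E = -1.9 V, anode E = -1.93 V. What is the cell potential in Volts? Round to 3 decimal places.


Standard cell potential: E_cell = E_cathode - E_anode.
E_cell = -1.9 - (-1.93)
E_cell = 0.03 V, rounded to 3 dp:

0.030 V


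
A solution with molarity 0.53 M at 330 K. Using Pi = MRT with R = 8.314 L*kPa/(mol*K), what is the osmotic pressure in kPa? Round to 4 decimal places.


Osmotic pressure (van't Hoff): Pi = M*R*T.
RT = 8.314 * 330 = 2743.62
Pi = 0.53 * 2743.62
Pi = 1454.1186 kPa, rounded to 4 dp:

1454.1186 kPa


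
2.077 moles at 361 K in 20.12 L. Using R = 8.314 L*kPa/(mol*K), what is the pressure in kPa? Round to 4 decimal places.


PV = nRT, solve for P = nRT / V.
nRT = 2.077 * 8.314 * 361 = 6233.8123
P = 6233.8123 / 20.12
P = 309.83162525 kPa, rounded to 4 dp:

309.8316 kPa


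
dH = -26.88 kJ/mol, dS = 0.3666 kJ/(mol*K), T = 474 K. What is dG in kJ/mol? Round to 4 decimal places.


Gibbs: dG = dH - T*dS (consistent units, dS already in kJ/(mol*K)).
T*dS = 474 * 0.3666 = 173.7684
dG = -26.88 - (173.7684)
dG = -200.6484 kJ/mol, rounded to 4 dp:

-200.6484 kJ/mol


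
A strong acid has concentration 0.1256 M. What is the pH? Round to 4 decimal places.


A strong acid dissociates completely, so [H+] equals the given concentration.
pH = -log10([H+]) = -log10(0.1256)
pH = 0.90101036, rounded to 4 dp:

0.9010


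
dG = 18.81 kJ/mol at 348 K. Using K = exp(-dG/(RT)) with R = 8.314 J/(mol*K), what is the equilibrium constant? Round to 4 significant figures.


dG is in kJ/mol; multiply by 1000 to match R in J/(mol*K).
RT = 8.314 * 348 = 2893.272 J/mol
exponent = -dG*1000 / (RT) = -(18.81*1000) / 2893.272 = -6.50128989
K = exp(-6.50128989)
K = 0.0015015012, rounded to 4 significant figures:

0.001502


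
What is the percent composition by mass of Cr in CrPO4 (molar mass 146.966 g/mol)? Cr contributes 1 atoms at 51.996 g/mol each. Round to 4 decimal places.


pct = 100 * (n_elem * M_elem) / M_total
mass_contribution = 1 * 51.996 = 51.996 g/mol
pct = 100 * 51.996 / 146.966
pct = 35.37961161 %, rounded to 4 dp:

35.3796 %


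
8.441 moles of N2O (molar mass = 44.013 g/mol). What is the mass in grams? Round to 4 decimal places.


mass = n * M
mass = 8.441 * 44.013
mass = 371.513733 g, rounded to 4 dp:

371.5137 g


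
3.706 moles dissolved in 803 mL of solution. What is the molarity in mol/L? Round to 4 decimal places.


Convert volume to liters: V_L = V_mL / 1000.
V_L = 803 / 1000 = 0.803 L
M = n / V_L = 3.706 / 0.803
M = 4.61519303 mol/L, rounded to 4 dp:

4.6152 mol/L


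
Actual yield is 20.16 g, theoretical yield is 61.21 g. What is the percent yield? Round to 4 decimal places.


% yield = 100 * actual / theoretical
% yield = 100 * 20.16 / 61.21
% yield = 32.9357948 %, rounded to 4 dp:

32.9358 %


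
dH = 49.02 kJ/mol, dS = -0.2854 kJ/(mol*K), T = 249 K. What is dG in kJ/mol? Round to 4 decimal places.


Gibbs: dG = dH - T*dS (consistent units, dS already in kJ/(mol*K)).
T*dS = 249 * -0.2854 = -71.0646
dG = 49.02 - (-71.0646)
dG = 120.0846 kJ/mol, rounded to 4 dp:

120.0846 kJ/mol


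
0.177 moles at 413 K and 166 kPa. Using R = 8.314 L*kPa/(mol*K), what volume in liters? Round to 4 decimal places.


PV = nRT, solve for V = nRT / P.
nRT = 0.177 * 8.314 * 413 = 607.7617
V = 607.7617 / 166
V = 3.66121506 L, rounded to 4 dp:

3.6612 L


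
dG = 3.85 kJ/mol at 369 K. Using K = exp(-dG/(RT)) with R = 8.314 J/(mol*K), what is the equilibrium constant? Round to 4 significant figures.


dG is in kJ/mol; multiply by 1000 to match R in J/(mol*K).
RT = 8.314 * 369 = 3067.866 J/mol
exponent = -dG*1000 / (RT) = -(3.85*1000) / 3067.866 = -1.25494399
K = exp(-1.25494399)
K = 0.28509182, rounded to 4 significant figures:

0.2851


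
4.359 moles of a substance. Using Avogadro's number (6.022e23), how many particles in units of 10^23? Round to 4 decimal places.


N = n * NA, then divide by 1e23 for the requested units.
N / 1e23 = n * 6.022
N / 1e23 = 4.359 * 6.022
N / 1e23 = 26.249898, rounded to 4 dp:

26.2499


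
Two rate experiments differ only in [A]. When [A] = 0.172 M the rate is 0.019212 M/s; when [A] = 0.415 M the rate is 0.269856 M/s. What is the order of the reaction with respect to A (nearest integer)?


Rate is proportional to [A]^n, so rate2/rate1 = ([A]2/[A]1)^n. Take logs to solve for n.
rate2/rate1 = 0.269856 / 0.019212 = 14.0462
[A]2/[A]1 = 0.415 / 0.172 = 2.4128
n = ln(14.0462) / ln(2.4128) = 3.0
Nearest integer order:

3


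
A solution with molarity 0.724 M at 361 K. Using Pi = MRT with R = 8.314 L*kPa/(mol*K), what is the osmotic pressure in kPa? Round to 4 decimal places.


Osmotic pressure (van't Hoff): Pi = M*R*T.
RT = 8.314 * 361 = 3001.354
Pi = 0.724 * 3001.354
Pi = 2172.980296 kPa, rounded to 4 dp:

2172.9803 kPa


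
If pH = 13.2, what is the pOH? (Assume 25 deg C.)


At 25 deg C, pH + pOH = 14.
pOH = 14 - pH = 14 - 13.2
pOH = 0.8:

0.80


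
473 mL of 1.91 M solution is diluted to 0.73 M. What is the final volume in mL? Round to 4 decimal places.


Dilution: M1*V1 = M2*V2, solve for V2.
V2 = M1*V1 / M2
V2 = 1.91 * 473 / 0.73
V2 = 903.43 / 0.73
V2 = 1237.57534247 mL, rounded to 4 dp:

1237.5753 mL


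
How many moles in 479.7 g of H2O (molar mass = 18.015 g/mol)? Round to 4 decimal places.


n = mass / M
n = 479.7 / 18.015
n = 26.62781016 mol, rounded to 4 dp:

26.6278 mol


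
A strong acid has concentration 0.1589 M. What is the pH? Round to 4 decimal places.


A strong acid dissociates completely, so [H+] equals the given concentration.
pH = -log10([H+]) = -log10(0.1589)
pH = 0.7988761, rounded to 4 dp:

0.7989


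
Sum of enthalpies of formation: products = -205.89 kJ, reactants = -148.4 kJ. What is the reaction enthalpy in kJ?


dH_rxn = sum(dH_f products) - sum(dH_f reactants)
dH_rxn = -205.89 - (-148.4)
dH_rxn = -57.49 kJ:

-57.49 kJ


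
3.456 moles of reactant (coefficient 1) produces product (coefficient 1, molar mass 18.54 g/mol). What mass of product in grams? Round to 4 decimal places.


Use the coefficient ratio to convert reactant moles to product moles, then multiply by the product's molar mass.
moles_P = moles_R * (coeff_P / coeff_R) = 3.456 * (1/1) = 3.456
mass_P = moles_P * M_P = 3.456 * 18.54
mass_P = 64.07424 g, rounded to 4 dp:

64.0742 g


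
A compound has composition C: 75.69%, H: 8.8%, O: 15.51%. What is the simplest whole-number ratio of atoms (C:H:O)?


Assume 100 g of compound, divide each mass% by atomic mass to get moles, then normalize by the smallest to get a raw atom ratio.
Moles per 100 g: C: 75.69/12.011 = 6.3017, H: 8.8/1.008 = 8.7302, O: 15.51/15.999 = 0.9694
Raw ratio (divide by min = 0.9694): C: 6.5, H: 9.005, O: 1.0
Multiply by 2 to clear fractions: C: 13.001 ~= 13, H: 18.011 ~= 18, O: 2.0 ~= 2
Reduce by GCD to get the simplest whole-number ratio:

13:18:2


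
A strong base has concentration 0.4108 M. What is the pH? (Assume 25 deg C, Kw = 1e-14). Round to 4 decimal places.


A strong base dissociates completely, so [OH-] equals the given concentration.
pOH = -log10([OH-]) = -log10(0.4108) = 0.38637
pH = 14 - pOH = 14 - 0.38637
pH = 13.61363, rounded to 4 dp:

13.6136


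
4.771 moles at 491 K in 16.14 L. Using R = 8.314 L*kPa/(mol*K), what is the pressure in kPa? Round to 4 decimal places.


PV = nRT, solve for P = nRT / V.
nRT = 4.771 * 8.314 * 491 = 19476.0522
P = 19476.0522 / 16.14
P = 1206.69468401 kPa, rounded to 4 dp:

1206.6947 kPa


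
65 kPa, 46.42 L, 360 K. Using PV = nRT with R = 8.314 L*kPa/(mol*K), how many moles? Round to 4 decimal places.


PV = nRT, solve for n = PV / (RT).
PV = 65 * 46.42 = 3017.3
RT = 8.314 * 360 = 2993.04
n = 3017.3 / 2993.04
n = 1.00810547 mol, rounded to 4 dp:

1.0081 mol


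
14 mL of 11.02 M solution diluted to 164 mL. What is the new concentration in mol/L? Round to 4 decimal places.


Dilution: M1*V1 = M2*V2, solve for M2.
M2 = M1*V1 / V2
M2 = 11.02 * 14 / 164
M2 = 154.28 / 164
M2 = 0.94073171 mol/L, rounded to 4 dp:

0.9407 mol/L


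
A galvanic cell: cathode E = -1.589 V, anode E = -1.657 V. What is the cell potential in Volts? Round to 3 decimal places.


Standard cell potential: E_cell = E_cathode - E_anode.
E_cell = -1.589 - (-1.657)
E_cell = 0.068 V, rounded to 3 dp:

0.068 V


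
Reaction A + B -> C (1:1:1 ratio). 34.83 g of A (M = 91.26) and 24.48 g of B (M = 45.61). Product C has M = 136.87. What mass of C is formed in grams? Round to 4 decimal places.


Find moles of each reactant; the smaller value is the limiting reagent in a 1:1:1 reaction, so moles_C equals moles of the limiter.
n_A = mass_A / M_A = 34.83 / 91.26 = 0.381657 mol
n_B = mass_B / M_B = 24.48 / 45.61 = 0.536724 mol
Limiting reagent: A (smaller), n_limiting = 0.381657 mol
mass_C = n_limiting * M_C = 0.381657 * 136.87
mass_C = 52.23739359 g, rounded to 4 dp:

52.2374 g


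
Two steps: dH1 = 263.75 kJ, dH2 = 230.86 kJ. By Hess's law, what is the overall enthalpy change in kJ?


Hess's law: enthalpy is a state function, so add the step enthalpies.
dH_total = dH1 + dH2 = 263.75 + (230.86)
dH_total = 494.61 kJ:

494.61 kJ


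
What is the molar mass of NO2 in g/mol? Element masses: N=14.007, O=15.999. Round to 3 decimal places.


M = sum(count * atomic_mass) over atoms.
M = 1*14.007 + 2*15.999
M = 14.007 + 31.998
M = 46.005 g/mol, rounded to 3 dp:

46.005 g/mol


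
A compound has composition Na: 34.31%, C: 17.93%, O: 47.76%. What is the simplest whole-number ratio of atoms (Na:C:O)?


Assume 100 g of compound, divide each mass% by atomic mass to get moles, then normalize by the smallest to get a raw atom ratio.
Moles per 100 g: Na: 34.31/22.99 = 1.4924, C: 17.93/12.011 = 1.4928, O: 47.76/15.999 = 2.9852
Raw ratio (divide by min = 1.4924): Na: 1.0, C: 1.0, O: 2.0
Multiply by 1 to clear fractions: Na: 1.0 ~= 1, C: 1.0 ~= 1, O: 2.0 ~= 2
Reduce by GCD to get the simplest whole-number ratio:

1:1:2


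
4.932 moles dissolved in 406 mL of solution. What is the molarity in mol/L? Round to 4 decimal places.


Convert volume to liters: V_L = V_mL / 1000.
V_L = 406 / 1000 = 0.406 L
M = n / V_L = 4.932 / 0.406
M = 12.14778325 mol/L, rounded to 4 dp:

12.1478 mol/L


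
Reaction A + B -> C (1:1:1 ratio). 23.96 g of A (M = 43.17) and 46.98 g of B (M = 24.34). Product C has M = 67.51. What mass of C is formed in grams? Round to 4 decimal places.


Find moles of each reactant; the smaller value is the limiting reagent in a 1:1:1 reaction, so moles_C equals moles of the limiter.
n_A = mass_A / M_A = 23.96 / 43.17 = 0.555015 mol
n_B = mass_B / M_B = 46.98 / 24.34 = 1.930156 mol
Limiting reagent: A (smaller), n_limiting = 0.555015 mol
mass_C = n_limiting * M_C = 0.555015 * 67.51
mass_C = 37.46906265 g, rounded to 4 dp:

37.4691 g


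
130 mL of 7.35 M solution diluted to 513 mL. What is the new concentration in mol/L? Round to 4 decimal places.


Dilution: M1*V1 = M2*V2, solve for M2.
M2 = M1*V1 / V2
M2 = 7.35 * 130 / 513
M2 = 955.5 / 513
M2 = 1.8625731 mol/L, rounded to 4 dp:

1.8626 mol/L


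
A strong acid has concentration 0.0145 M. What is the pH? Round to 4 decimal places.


A strong acid dissociates completely, so [H+] equals the given concentration.
pH = -log10([H+]) = -log10(0.0145)
pH = 1.838632, rounded to 4 dp:

1.8386


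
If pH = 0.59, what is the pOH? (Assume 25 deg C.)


At 25 deg C, pH + pOH = 14.
pOH = 14 - pH = 14 - 0.59
pOH = 13.41:

13.41


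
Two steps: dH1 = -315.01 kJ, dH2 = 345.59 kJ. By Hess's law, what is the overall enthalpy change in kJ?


Hess's law: enthalpy is a state function, so add the step enthalpies.
dH_total = dH1 + dH2 = -315.01 + (345.59)
dH_total = 30.58 kJ:

30.58 kJ
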